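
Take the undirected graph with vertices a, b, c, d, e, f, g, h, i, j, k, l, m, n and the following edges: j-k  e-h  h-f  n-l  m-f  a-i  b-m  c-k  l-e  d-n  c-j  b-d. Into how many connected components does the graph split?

4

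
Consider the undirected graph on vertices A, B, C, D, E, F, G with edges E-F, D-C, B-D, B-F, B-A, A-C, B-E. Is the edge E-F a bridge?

No

After removing E-F, the path E-B-F still connects them, so the edge is not a bridge.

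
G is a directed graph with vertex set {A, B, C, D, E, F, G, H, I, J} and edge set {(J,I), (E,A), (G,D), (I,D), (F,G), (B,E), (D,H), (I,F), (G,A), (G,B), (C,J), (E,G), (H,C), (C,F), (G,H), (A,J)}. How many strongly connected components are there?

1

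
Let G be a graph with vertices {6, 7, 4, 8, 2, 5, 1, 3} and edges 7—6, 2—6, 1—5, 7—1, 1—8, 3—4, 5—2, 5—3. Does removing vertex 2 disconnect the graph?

Deleting 2 leaves 1 component (was 1) (its neighbors 5, 6 remain connected to each other), so 2 is not a cut vertex.

No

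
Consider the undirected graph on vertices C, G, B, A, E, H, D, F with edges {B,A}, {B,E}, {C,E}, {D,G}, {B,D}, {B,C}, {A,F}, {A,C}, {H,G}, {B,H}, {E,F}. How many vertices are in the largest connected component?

Starting from A we can reach A, B, C, D, E, F, G, H. That is one component of size 8.
The largest has 8 vertices.

8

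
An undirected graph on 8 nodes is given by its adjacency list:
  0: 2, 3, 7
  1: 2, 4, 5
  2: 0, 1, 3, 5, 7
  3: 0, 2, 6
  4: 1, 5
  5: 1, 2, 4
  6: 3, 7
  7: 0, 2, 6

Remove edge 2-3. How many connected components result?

2 and 3 are still connected via 2-0-3, so the component count stays at 1.

1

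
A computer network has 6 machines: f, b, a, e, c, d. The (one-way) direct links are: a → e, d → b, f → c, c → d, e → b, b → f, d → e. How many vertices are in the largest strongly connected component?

{b, c, d, e, f} are all mutually reachable — one SCC of size 5.
{a} is an SCC by itself.
The largest has 5 vertices.

5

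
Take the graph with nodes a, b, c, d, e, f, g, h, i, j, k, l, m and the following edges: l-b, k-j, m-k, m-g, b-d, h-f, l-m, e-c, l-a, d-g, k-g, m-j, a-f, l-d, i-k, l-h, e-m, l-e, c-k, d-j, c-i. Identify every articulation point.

Removing l increases the component count from 1 to 2, so l is a cut vertex.
By contrast removing k leaves 1 component; it is not a cut vertex. No other vertex is a cut vertex either.

l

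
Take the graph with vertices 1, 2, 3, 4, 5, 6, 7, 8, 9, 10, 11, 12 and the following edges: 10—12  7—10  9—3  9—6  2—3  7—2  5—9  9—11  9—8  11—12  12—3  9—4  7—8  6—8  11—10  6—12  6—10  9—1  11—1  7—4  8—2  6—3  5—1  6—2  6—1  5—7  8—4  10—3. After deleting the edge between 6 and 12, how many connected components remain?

1

6 and 12 are still connected via 6-10-12, so the component count stays at 1.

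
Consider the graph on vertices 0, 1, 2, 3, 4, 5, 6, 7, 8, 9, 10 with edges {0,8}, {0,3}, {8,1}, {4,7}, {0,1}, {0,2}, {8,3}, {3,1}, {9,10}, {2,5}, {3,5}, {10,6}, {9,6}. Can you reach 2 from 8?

Yes

From 8 we can reach 0, 1, 2, 3, 5, 8, which includes 2.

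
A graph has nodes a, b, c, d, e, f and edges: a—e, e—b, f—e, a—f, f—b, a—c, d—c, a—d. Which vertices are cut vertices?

Removing a increases the component count from 1 to 2, so a is a cut vertex.
By contrast removing c leaves 1 component; it is not a cut vertex. No other vertex is a cut vertex either.

a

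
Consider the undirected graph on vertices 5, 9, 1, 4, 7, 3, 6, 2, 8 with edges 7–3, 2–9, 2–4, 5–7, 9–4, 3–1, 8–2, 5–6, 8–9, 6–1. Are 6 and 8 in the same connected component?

No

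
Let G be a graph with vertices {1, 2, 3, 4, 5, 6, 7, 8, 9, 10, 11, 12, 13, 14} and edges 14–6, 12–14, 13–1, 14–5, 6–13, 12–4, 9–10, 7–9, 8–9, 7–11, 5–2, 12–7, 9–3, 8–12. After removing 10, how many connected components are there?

With 10 gone, the remaining components are: {1, 2, 3, 4, 5, 6, 7, 8, 9, 11, 12, 13, 14}.
That is 1 component.

1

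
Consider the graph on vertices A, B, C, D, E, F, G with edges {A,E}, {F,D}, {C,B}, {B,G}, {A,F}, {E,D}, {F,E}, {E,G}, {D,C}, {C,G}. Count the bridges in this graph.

The edges on the cycle F-E-G-C-D-F are not bridges since each lies on that cycle.
Every edge lies on some cycle, so there are no bridges.

0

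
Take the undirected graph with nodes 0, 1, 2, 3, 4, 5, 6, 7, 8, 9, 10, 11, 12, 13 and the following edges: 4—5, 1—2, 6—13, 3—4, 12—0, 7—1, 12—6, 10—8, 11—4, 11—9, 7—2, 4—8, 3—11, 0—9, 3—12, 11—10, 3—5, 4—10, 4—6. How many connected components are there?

2

Starting from 1 we can reach 1, 2, 7. That is one component of size 3.
Starting from 0 we can reach 0, 3, 4, 5, 6, 8, 9, 10, 11, 12, 13. That is one component of size 11.
Total: 2 components.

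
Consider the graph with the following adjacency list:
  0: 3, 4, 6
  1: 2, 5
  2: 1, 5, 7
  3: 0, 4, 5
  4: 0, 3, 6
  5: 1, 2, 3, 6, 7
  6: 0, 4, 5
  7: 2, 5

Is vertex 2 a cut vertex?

No

Deleting 2 leaves 1 component (was 1) (its neighbors 1, 5, 7 remain connected to each other), so 2 is not a cut vertex.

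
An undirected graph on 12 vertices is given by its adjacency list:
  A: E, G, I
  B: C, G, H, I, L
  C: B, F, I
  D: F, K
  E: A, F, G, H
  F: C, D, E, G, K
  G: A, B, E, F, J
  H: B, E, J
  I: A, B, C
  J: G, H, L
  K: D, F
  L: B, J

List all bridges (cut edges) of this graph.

none

The edges on the cycle F-D-K-F are not bridges since each lies on that cycle.
Every edge lies on some cycle, so there are no bridges.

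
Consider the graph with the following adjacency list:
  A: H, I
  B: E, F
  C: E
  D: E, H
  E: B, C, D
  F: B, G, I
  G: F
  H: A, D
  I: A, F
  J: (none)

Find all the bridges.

The edges on the cycle F-B-E-D-H-A-I-F are not bridges since each lies on that cycle.
But removing F-G disconnects F from G; removing C-E disconnects C from E — these are bridges.

C-E, F-G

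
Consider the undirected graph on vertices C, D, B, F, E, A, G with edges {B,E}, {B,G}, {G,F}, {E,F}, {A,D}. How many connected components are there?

3

C is isolated — a component by itself.
Starting from A we can reach A, D. That is one component of size 2.
Starting from B we can reach B, E, F, G. That is one component of size 4.
Total: 3 components.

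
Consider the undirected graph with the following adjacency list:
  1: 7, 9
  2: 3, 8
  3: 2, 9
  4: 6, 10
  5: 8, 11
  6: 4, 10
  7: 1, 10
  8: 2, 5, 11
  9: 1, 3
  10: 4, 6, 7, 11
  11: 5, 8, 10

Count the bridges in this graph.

The edges on the cycle 10-4-6-10 are not bridges since each lies on that cycle.
Every edge lies on some cycle, so there are no bridges.

0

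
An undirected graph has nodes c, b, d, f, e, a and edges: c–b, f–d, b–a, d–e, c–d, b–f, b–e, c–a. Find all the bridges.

The edges on the cycle c-b-f-d-c are not bridges since each lies on that cycle.
Every edge lies on some cycle, so there are no bridges.

none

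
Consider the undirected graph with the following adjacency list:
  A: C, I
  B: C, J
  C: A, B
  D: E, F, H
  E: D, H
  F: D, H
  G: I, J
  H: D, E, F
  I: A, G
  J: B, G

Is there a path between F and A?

The component containing F is {D, E, F, H}, and A is not in it.

No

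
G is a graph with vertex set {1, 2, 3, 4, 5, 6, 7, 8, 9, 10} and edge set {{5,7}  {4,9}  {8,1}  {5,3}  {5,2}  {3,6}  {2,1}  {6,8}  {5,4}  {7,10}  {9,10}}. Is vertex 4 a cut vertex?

Deleting 4 leaves 1 component (was 1) (its neighbors 5, 9 remain connected to each other), so 4 is not a cut vertex.

No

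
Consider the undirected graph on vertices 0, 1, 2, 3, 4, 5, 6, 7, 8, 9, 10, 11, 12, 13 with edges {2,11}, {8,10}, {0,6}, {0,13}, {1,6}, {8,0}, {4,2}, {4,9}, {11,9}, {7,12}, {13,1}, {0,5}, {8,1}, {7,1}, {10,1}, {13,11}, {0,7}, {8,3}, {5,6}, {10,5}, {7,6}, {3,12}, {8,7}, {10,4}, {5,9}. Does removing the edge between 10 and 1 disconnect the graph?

No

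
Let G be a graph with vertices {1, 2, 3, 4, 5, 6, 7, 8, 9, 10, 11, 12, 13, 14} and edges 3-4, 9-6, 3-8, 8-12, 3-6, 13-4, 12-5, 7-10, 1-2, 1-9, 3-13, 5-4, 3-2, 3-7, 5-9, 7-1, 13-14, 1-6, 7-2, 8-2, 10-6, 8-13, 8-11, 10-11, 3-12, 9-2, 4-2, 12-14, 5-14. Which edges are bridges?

The edges on the cycle 12-5-14-12 are not bridges since each lies on that cycle.
Every edge lies on some cycle, so there are no bridges.

none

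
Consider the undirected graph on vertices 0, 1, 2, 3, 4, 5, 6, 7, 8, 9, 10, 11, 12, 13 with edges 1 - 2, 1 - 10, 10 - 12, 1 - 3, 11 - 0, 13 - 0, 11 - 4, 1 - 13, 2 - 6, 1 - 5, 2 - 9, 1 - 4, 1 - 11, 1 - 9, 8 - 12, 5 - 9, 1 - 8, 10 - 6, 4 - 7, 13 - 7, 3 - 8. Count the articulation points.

1

Removing 1 increases the component count from 1 to 2, so 1 is a cut vertex.
By contrast removing 7 leaves 1 component; it is not a cut vertex. No other vertex is a cut vertex either.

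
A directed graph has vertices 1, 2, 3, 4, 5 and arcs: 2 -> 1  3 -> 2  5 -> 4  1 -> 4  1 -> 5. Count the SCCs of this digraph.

5

{2} is an SCC by itself.
{4} is an SCC by itself.
{5} is an SCC by itself.
{3} is an SCC by itself.
{1} is an SCC by itself.
That gives 5 strongly connected components.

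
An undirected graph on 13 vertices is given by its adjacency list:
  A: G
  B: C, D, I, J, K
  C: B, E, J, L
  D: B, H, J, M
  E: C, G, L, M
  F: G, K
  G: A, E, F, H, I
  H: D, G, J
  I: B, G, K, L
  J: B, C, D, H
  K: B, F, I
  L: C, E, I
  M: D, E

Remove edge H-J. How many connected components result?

1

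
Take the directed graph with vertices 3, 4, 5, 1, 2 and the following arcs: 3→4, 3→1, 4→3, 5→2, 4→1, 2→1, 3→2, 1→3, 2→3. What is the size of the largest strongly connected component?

4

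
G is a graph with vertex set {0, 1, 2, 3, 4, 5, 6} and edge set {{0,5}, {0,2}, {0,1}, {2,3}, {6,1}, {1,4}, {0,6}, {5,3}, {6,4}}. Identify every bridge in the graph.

none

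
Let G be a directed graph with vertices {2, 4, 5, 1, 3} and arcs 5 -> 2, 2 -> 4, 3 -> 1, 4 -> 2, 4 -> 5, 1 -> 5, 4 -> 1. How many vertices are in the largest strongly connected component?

{1, 2, 4, 5} are all mutually reachable — one SCC of size 4.
{3} is an SCC by itself.
The largest has 4 vertices.

4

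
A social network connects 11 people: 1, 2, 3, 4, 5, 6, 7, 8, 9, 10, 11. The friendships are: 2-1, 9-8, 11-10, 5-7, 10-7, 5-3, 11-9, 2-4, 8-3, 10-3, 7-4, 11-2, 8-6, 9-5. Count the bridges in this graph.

2

The edges on the cycle 11-10-3-5-9-11 are not bridges since each lies on that cycle.
But removing 6-8 disconnects 6 from 8; removing 2-1 disconnects 2 from 1 — these are bridges.
That makes 2 bridges.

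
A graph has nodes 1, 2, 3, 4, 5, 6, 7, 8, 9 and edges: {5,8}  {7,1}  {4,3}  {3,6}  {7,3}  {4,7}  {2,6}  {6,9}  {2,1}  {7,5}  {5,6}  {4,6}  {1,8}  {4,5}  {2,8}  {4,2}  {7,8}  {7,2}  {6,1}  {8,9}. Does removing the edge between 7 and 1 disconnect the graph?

After removing 7–1, the path 7-2-1 still connects them, so the edge is not a bridge.

No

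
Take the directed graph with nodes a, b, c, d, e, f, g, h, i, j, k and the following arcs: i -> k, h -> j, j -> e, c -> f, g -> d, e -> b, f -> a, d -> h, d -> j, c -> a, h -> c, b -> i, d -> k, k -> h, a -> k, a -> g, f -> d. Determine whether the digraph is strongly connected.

Yes

From b we can reach every vertex (a, b, c, d, e, f, g, h, i, j, k), and every vertex can reach b (a, b, c, d, e, f, g, h, i, j, k). So the whole graph is one strongly connected component.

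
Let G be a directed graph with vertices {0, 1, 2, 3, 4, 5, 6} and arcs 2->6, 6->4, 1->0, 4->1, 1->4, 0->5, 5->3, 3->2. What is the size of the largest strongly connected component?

7

{0, 1, 2, 3, 4, 5, 6} are all mutually reachable — one SCC of size 7.
The largest has 7 vertices.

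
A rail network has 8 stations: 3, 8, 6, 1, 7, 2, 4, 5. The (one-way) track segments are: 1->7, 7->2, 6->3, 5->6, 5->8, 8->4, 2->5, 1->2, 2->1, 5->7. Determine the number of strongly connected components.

{1, 2, 5, 7} are all mutually reachable — one SCC of size 4.
{4} is an SCC by itself.
{6} is an SCC by itself.
{8} is an SCC by itself.
{3} is an SCC by itself.
That gives 5 strongly connected components.

5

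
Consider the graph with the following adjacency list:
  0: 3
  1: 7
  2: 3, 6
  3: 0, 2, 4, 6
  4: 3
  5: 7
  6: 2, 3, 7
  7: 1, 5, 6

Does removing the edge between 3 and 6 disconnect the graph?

No

After removing 3-6, the path 3-2-6 still connects them, so the edge is not a bridge.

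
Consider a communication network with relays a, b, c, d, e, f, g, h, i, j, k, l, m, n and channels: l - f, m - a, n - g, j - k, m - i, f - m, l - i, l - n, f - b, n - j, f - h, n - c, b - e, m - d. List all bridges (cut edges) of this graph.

a-m, b-e, b-f, c-n, d-m, f-h, g-n, j-k, j-n, l-n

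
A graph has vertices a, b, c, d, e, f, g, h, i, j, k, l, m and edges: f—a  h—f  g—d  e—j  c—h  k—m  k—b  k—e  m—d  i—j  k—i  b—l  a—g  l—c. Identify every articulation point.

Removing k increases the component count from 1 to 2, so k is a cut vertex.
By contrast removing f leaves 1 component; it is not a cut vertex. No other vertex is a cut vertex either.

k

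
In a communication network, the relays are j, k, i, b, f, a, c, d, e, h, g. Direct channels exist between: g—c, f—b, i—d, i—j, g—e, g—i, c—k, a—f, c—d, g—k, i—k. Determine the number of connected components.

3

h is isolated — a component by itself.
Starting from a we can reach a, b, f. That is one component of size 3.
Starting from c we can reach c, d, e, g, i, j, k. That is one component of size 7.
Total: 3 components.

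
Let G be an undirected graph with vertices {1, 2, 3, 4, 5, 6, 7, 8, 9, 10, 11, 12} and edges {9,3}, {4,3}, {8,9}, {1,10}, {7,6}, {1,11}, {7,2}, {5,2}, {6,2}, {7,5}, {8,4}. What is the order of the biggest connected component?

12 is isolated — a component by itself.
Starting from 1 we can reach 1, 10, 11. That is one component of size 3.
Starting from 2 we can reach 2, 5, 6, 7. That is one component of size 4.
Starting from 3 we can reach 3, 4, 8, 9. That is one component of size 4.
The largest has 4 vertices.

4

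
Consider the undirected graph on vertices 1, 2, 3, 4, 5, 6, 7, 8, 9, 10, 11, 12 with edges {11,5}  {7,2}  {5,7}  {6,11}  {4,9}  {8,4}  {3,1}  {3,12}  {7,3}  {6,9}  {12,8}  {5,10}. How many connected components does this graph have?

1

Starting from 1 we can reach 1, 2, 3, 4, 5, 6, 7, 8, 9, 10, 11, 12. That is one component of size 12.
Total: 1 component.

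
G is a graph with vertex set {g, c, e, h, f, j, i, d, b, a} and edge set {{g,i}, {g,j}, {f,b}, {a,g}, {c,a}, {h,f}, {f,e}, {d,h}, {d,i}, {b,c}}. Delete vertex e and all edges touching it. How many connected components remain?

1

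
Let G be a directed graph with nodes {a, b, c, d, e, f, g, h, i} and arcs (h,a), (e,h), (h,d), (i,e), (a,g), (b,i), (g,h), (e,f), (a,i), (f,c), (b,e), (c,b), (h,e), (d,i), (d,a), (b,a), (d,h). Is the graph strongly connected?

Yes

From g we can reach every vertex (a, b, c, d, e, f, g, h, i), and every vertex can reach g (a, b, c, d, e, f, g, h, i). So the whole graph is one strongly connected component.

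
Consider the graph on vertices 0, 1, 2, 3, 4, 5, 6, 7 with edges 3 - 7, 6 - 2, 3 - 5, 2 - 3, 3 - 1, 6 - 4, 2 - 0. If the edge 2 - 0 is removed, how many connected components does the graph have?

2

Before removal there is 1 component.
2 - 0 is a bridge — removing it separates 2's side from 0's side.
After removal: 2 components.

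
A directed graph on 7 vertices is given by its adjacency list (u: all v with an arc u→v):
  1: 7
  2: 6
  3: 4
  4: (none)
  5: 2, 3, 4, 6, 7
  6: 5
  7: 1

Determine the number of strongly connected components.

{2, 5, 6} are all mutually reachable — one SCC of size 3.
{1, 7} are all mutually reachable — one SCC of size 2.
{3} is an SCC by itself.
{4} is an SCC by itself.
That gives 4 strongly connected components.

4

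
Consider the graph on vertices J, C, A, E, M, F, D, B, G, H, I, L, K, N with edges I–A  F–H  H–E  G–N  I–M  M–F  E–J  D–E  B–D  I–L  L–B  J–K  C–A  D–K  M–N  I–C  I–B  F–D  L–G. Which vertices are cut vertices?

I

Removing I increases the component count from 1 to 2, so I is a cut vertex.
By contrast removing M leaves 1 component; it is not a cut vertex. No other vertex is a cut vertex either.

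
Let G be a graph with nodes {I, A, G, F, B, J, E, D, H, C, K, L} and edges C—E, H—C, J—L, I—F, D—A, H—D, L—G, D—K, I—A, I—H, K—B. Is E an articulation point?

No

Deleting E leaves 2 components (was 2), so E is not a cut vertex.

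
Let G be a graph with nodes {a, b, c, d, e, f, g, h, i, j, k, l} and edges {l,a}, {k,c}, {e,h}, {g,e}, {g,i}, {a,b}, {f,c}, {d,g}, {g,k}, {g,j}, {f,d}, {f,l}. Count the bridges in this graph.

7

The edges on the cycle f-d-g-k-c-f are not bridges since each lies on that cycle.
But removing j–g disconnects j from g; removing h–e disconnects h from e; removing f–l disconnects f from l; removing g–i disconnects g from i — these are bridges.
In total 7 edges are bridges.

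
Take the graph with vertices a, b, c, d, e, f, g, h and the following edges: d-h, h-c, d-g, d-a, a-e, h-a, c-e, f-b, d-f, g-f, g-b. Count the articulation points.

1

Removing d increases the component count from 1 to 2, so d is a cut vertex.
By contrast removing h leaves 1 component; it is not a cut vertex. No other vertex is a cut vertex either.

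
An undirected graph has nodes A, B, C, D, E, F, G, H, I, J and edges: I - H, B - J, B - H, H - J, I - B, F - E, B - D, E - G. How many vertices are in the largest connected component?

5

A is isolated — a component by itself.
C is isolated — a component by itself.
Starting from E we can reach E, F, G. That is one component of size 3.
Starting from B we can reach B, D, H, I, J. That is one component of size 5.
The largest has 5 vertices.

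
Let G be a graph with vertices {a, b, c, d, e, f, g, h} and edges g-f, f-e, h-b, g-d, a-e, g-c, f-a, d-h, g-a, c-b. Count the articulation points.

1

Removing g increases the component count from 1 to 2, so g is a cut vertex.
By contrast removing d leaves 1 component; it is not a cut vertex. No other vertex is a cut vertex either.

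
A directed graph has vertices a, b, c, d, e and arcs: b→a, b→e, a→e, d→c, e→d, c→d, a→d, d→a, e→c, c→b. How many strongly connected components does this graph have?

{a, b, c, d, e} are all mutually reachable — one SCC of size 5.
That gives 1 strongly connected component.

1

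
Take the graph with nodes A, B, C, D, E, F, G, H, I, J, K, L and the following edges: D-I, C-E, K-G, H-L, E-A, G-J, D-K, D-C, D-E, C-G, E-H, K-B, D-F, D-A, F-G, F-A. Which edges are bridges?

B-K, D-I, E-H, G-J, H-L

The edges on the cycle D-K-G-C-D are not bridges since each lies on that cycle.
But removing K-B disconnects K from B; removing D-I disconnects D from I; removing H-E disconnects H from E; removing H-L disconnects H from L — these are bridges.
In total 5 edges are bridges.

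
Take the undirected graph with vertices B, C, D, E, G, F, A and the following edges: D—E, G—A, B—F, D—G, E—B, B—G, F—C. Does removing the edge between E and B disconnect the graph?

After removing E—B, the path E-D-G-B still connects them, so the edge is not a bridge.

No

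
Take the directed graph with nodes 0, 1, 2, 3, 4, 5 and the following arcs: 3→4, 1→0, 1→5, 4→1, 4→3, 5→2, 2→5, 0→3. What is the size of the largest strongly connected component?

{0, 1, 3, 4} are all mutually reachable — one SCC of size 4.
{2, 5} are all mutually reachable — one SCC of size 2.
The largest has 4 vertices.

4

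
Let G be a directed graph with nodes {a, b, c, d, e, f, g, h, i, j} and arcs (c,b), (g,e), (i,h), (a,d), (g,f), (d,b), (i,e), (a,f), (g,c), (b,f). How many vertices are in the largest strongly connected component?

{e} is an SCC by itself.
{j} is an SCC by itself.
{d} is an SCC by itself.
{h} is an SCC by itself.
{i} is an SCC by itself.
(and 5 more singleton SCCs)
The largest has 1 vertex.

1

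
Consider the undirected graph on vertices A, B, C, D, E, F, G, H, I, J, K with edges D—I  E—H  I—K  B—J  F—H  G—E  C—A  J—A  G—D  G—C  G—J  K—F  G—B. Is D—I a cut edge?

After removing D—I, the path D-G-E-H-F-K-I still connects them, so the edge is not a bridge.

No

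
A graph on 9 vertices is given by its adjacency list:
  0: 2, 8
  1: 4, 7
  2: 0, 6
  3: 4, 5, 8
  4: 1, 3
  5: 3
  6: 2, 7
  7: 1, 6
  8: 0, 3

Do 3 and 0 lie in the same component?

From 3 we can reach 0, 1, 2, 3, 4, 5, 6, 7, 8, which includes 0.

Yes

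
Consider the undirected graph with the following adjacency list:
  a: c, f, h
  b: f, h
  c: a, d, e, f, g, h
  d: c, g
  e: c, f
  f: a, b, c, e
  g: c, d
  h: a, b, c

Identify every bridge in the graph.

none

The edges on the cycle c-d-g-c are not bridges since each lies on that cycle.
Every edge lies on some cycle, so there are no bridges.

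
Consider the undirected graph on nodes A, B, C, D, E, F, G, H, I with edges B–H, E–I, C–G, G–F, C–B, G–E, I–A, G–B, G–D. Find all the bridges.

A-I, B-H, D-G, E-G, E-I, F-G

The edges on the cycle C-G-B-C are not bridges since each lies on that cycle.
But removing G–E disconnects G from E; removing E–I disconnects E from I; removing G–F disconnects G from F; removing A–I disconnects A from I — these are bridges.
In total 6 edges are bridges.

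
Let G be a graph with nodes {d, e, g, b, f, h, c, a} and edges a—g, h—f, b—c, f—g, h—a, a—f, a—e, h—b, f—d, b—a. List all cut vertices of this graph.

a, b, f

Removing a increases the component count from 1 to 2, so a is a cut vertex.
Removing b increases the component count from 1 to 2, so b is a cut vertex.
Removing f increases the component count from 1 to 2, so f is a cut vertex.
By contrast removing g leaves 1 component; it is not a cut vertex. No other vertex is a cut vertex either.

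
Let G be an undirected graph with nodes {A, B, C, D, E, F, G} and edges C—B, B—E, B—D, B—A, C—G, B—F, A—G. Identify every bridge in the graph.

B-D, B-E, B-F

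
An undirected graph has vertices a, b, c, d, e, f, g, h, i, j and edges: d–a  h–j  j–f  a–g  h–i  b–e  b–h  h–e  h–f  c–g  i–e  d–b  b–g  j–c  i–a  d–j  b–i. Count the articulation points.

Removing d, for instance, still leaves 1 component. No single vertex removal increases the component count — the graph has no articulation points.

0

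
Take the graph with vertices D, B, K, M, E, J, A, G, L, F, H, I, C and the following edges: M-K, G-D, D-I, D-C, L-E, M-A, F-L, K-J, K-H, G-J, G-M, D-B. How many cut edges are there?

The edges on the cycle G-M-K-J-G are not bridges since each lies on that cycle.
But removing D-I disconnects D from I; removing M-A disconnects M from A; removing L-E disconnects L from E; removing K-H disconnects K from H — these are bridges.
In total 8 edges are bridges.

8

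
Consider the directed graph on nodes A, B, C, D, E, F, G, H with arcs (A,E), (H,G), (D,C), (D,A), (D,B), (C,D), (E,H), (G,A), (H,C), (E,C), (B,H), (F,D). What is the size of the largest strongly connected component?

7

{A, B, C, D, E, G, H} are all mutually reachable — one SCC of size 7.
{F} is an SCC by itself.
The largest has 7 vertices.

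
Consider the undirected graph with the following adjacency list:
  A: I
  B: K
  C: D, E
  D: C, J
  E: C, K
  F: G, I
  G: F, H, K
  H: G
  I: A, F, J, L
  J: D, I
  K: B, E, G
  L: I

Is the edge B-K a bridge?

Removing B-K leaves no path between B and K: the component count goes from 1 to 2. So it is a bridge.

Yes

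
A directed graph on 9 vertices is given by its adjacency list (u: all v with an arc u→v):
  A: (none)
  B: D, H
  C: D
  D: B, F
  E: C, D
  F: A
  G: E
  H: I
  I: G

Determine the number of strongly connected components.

3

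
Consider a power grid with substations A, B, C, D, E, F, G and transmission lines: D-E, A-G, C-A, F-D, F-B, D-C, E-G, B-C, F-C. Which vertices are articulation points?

none

Removing G, for instance, still leaves 1 component. No single vertex removal increases the component count — the graph has no articulation points.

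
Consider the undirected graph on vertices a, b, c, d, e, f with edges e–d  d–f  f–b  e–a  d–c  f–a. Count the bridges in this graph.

2

The edges on the cycle e-d-f-a-e are not bridges since each lies on that cycle.
But removing f–b disconnects f from b; removing d–c disconnects d from c — these are bridges.
That makes 2 bridges.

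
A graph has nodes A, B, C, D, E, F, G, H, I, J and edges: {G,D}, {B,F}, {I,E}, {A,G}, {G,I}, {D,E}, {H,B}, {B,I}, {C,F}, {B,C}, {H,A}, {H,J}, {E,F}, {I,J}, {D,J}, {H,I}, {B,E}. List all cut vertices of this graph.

Removing D, for instance, still leaves 1 component. No single vertex removal increases the component count — the graph has no articulation points.

none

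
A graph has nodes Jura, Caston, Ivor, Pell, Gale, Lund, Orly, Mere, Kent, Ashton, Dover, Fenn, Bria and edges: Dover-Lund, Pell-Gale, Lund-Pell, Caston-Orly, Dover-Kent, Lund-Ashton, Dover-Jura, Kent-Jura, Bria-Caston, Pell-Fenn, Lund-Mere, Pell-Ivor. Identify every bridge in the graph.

Ashton-Lund, Bria-Caston, Caston-Orly, Dover-Lund, Fenn-Pell, Gale-Pell, Ivor-Pell, Lund-Mere, Lund-Pell

The edges on the cycle Dover-Kent-Jura-Dover are not bridges since each lies on that cycle.
But removing Lund-Pell disconnects Lund from Pell; removing Pell-Ivor disconnects Pell from Ivor; removing Mere-Lund disconnects Mere from Lund; removing Caston-Orly disconnects Caston from Orly — these are bridges.
In total 9 edges are bridges.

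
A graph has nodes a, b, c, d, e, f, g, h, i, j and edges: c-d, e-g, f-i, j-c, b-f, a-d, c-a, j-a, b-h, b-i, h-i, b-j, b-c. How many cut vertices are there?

Removing b increases the component count from 2 to 3, so b is a cut vertex.
By contrast removing j leaves 2 components; it is not a cut vertex. No other vertex is a cut vertex either.

1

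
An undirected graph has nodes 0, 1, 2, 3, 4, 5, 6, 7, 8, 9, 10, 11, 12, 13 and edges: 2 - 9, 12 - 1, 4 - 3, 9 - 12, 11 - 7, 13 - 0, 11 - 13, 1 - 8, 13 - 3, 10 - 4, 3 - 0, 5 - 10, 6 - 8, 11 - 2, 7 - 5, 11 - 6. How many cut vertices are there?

1

Removing 11 increases the component count from 1 to 2, so 11 is a cut vertex.
By contrast removing 5 leaves 1 component; it is not a cut vertex. No other vertex is a cut vertex either.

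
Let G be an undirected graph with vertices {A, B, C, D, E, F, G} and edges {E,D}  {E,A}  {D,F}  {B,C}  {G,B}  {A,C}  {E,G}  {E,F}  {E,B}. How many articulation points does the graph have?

Removing E increases the component count from 1 to 2, so E is a cut vertex.
By contrast removing F leaves 1 component; it is not a cut vertex. No other vertex is a cut vertex either.

1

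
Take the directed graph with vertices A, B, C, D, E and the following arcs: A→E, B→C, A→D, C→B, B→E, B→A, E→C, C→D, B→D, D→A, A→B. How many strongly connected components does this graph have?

1

{A, B, C, D, E} are all mutually reachable — one SCC of size 5.
That gives 1 strongly connected component.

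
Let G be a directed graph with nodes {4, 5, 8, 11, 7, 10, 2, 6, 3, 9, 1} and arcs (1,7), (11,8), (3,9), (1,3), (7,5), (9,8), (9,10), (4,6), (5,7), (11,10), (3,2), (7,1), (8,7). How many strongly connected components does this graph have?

6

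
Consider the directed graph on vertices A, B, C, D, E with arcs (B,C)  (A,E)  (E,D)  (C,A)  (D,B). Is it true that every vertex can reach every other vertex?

Yes

From E we can reach every vertex (A, B, C, D, E), and every vertex can reach E (A, B, C, D, E). So the whole graph is one strongly connected component.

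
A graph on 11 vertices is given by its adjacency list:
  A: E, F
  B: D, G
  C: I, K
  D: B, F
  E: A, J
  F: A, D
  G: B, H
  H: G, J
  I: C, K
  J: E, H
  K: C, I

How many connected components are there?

2

Starting from C we can reach C, I, K. That is one component of size 3.
Starting from A we can reach A, B, D, E, F, G, H, J. That is one component of size 8.
Total: 2 components.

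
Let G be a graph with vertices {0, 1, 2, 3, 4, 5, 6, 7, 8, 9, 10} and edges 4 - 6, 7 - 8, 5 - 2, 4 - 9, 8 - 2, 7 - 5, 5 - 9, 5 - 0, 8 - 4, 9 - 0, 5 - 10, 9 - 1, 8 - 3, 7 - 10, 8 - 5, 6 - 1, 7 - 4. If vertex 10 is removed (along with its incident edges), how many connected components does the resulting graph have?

With 10 gone, the remaining components are: {0, 1, 2, 3, 4, 5, 6, 7, 8, 9}.
That is 1 component.

1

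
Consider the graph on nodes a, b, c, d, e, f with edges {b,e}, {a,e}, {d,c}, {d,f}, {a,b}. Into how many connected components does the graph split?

Starting from c we can reach c, d, f. That is one component of size 3.
Starting from a we can reach a, b, e. That is one component of size 3.
Total: 2 components.

2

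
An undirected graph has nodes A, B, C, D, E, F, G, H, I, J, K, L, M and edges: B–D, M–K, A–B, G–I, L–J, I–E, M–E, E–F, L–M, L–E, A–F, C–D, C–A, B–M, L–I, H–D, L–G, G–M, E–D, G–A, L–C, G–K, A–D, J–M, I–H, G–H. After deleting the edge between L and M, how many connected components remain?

L and M are still connected via L-G-M, so the component count stays at 1.

1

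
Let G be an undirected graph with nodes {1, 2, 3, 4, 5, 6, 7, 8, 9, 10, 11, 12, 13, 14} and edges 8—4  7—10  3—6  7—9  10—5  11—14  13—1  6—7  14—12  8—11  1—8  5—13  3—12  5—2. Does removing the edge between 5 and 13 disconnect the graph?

No

After removing 5—13, the path 5-10-7-6-3-12-14-11-8-1-13 still connects them, so the edge is not a bridge.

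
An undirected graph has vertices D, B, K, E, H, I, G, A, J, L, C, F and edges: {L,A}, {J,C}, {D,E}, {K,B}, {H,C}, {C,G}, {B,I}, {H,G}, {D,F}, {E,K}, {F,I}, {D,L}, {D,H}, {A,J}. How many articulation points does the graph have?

Removing D increases the component count from 1 to 2, so D is a cut vertex.
By contrast removing K leaves 1 component; it is not a cut vertex. No other vertex is a cut vertex either.

1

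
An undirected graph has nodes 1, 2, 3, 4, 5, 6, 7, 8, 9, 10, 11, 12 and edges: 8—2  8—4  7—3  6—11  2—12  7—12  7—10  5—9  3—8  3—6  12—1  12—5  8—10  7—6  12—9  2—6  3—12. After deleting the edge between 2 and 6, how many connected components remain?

2 and 6 are still connected via 2-8-3-6, so the component count stays at 1.

1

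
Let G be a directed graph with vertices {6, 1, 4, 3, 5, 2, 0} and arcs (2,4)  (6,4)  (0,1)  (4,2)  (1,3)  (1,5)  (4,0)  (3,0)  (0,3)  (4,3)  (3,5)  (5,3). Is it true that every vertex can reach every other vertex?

There is no directed path from 3 to 6, so the graph is not strongly connected.

No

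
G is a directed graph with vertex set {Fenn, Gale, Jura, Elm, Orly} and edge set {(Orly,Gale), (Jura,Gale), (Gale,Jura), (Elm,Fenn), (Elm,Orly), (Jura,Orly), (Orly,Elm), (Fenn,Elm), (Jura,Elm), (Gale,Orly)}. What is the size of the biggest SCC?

5

{Elm, Fenn, Gale, Jura, Orly} are all mutually reachable — one SCC of size 5.
The largest has 5 vertices.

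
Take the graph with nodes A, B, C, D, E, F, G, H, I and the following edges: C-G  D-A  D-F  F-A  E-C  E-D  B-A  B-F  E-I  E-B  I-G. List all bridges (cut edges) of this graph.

The edges on the cycle B-F-A-B are not bridges since each lies on that cycle.
Every edge lies on some cycle, so there are no bridges.

none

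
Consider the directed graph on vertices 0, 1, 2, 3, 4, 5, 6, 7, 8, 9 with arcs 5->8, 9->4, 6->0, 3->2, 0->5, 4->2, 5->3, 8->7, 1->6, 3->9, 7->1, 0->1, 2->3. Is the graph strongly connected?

No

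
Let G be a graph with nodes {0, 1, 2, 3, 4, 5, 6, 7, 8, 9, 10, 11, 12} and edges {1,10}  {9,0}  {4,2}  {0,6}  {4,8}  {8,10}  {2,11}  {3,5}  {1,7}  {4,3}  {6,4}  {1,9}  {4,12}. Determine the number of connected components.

Starting from 0 we can reach 0, 1, 2, 3, 4, 5, 6, 7, 8, 9, 10, 11, 12. That is one component of size 13.
Total: 1 component.

1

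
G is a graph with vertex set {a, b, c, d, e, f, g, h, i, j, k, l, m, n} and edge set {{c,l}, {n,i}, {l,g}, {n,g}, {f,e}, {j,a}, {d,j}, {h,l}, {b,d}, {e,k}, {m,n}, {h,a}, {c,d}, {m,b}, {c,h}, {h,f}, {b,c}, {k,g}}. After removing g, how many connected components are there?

With g gone, the remaining components are: {a, b, c, d, e, f, h, i, j, k, l, m, n}.
That is 1 component.

1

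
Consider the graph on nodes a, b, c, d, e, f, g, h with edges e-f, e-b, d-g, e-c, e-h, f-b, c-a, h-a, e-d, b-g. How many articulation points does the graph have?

Removing e increases the component count from 1 to 2, so e is a cut vertex.
By contrast removing f leaves 1 component; it is not a cut vertex. No other vertex is a cut vertex either.

1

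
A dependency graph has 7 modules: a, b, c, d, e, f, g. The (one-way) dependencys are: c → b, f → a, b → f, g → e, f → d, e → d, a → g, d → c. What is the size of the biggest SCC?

7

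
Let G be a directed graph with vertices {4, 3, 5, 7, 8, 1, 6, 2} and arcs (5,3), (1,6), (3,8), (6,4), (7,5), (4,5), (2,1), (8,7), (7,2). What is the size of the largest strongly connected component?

8

{1, 2, 3, 4, 5, 6, 7, 8} are all mutually reachable — one SCC of size 8.
The largest has 8 vertices.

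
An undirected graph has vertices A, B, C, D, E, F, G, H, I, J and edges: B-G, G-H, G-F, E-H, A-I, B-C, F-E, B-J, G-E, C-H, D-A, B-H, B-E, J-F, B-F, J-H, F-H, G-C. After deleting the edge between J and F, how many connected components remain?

2

J and F are still connected via J-B-F, so the component count stays at 2.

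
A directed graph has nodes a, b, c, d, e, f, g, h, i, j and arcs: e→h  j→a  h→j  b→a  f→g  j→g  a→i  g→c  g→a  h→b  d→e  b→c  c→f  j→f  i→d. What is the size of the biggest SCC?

{a, b, c, d, e, f, g, h, i, j} are all mutually reachable — one SCC of size 10.
The largest has 10 vertices.

10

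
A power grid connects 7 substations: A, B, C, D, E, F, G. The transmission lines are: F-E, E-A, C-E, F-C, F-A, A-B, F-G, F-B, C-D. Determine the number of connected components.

1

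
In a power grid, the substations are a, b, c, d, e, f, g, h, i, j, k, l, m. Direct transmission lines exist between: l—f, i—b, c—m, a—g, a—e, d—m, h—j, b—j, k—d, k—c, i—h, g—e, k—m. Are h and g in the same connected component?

No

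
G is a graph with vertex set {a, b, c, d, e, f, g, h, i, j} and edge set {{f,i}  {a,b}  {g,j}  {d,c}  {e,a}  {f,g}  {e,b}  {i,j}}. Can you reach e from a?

Yes

From a we can reach a, b, e, which includes e.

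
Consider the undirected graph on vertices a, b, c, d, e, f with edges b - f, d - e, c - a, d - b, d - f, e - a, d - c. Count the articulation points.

1

Removing d increases the component count from 1 to 2, so d is a cut vertex.
By contrast removing b leaves 1 component; it is not a cut vertex. No other vertex is a cut vertex either.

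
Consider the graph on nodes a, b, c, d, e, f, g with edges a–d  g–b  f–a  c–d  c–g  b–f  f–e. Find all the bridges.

e-f

The edges on the cycle c-g-b-f-a-d-c are not bridges since each lies on that cycle.
But removing f–e disconnects f from e — this is a bridge.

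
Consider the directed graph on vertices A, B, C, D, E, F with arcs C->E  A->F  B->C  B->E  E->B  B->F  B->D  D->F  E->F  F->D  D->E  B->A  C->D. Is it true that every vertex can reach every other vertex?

Yes

From F we can reach every vertex (A, B, C, D, E, F), and every vertex can reach F (A, B, C, D, E, F). So the whole graph is one strongly connected component.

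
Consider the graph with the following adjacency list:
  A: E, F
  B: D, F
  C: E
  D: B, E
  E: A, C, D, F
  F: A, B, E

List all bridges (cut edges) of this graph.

The edges on the cycle E-F-B-D-E are not bridges since each lies on that cycle.
But removing E-C disconnects E from C — this is a bridge.

C-E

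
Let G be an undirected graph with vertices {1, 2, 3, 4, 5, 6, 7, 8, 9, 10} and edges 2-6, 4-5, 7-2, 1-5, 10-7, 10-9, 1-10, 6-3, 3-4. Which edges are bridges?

The edges on the cycle 1-10-7-2-6-3-4-5-1 are not bridges since each lies on that cycle.
But removing 9-10 disconnects 9 from 10 — this is a bridge.

10-9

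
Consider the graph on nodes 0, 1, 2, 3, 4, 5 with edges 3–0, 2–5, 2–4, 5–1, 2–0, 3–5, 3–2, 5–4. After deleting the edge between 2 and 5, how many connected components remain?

1

2 and 5 are still connected via 2-3-5, so the component count stays at 1.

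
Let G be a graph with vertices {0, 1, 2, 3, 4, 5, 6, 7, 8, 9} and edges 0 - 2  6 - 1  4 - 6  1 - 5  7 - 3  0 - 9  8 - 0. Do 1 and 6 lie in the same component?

Yes

From 1 we can reach 1, 4, 5, 6, which includes 6.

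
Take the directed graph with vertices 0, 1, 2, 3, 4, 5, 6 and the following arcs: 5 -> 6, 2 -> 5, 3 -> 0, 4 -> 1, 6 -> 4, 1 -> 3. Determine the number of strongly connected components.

{0} is an SCC by itself.
{1} is an SCC by itself.
{2} is an SCC by itself.
{5} is an SCC by itself.
{4} is an SCC by itself.
(and 2 more singleton SCCs)
That gives 7 strongly connected components.

7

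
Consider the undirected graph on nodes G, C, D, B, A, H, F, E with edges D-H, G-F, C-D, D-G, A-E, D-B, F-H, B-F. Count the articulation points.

Removing D increases the component count from 2 to 3, so D is a cut vertex.
By contrast removing G leaves 2 components; it is not a cut vertex. No other vertex is a cut vertex either.

1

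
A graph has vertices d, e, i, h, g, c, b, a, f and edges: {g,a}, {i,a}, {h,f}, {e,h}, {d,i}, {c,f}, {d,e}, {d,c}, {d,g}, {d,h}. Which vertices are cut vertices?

d

Removing d increases the component count from 2 to 3, so d is a cut vertex.
By contrast removing a leaves 2 components; it is not a cut vertex. No other vertex is a cut vertex either.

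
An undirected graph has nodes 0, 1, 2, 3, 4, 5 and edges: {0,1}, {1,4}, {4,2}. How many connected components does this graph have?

3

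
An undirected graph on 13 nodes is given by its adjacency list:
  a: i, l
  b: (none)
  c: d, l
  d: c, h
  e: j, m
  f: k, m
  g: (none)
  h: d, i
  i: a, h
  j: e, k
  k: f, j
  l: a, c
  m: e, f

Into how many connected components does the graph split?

4

g is isolated — a component by itself.
b is isolated — a component by itself.
Starting from e we can reach e, f, j, k, m. That is one component of size 5.
Starting from a we can reach a, c, d, h, i, l. That is one component of size 6.
Total: 4 components.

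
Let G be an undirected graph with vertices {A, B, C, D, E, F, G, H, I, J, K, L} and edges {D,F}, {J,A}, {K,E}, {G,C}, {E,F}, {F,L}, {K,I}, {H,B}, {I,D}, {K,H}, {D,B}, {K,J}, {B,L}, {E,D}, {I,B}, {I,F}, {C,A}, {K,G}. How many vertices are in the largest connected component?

Starting from A we can reach A, B, C, D, E, F, G, H, I, J, K, L. That is one component of size 12.
The largest has 12 vertices.

12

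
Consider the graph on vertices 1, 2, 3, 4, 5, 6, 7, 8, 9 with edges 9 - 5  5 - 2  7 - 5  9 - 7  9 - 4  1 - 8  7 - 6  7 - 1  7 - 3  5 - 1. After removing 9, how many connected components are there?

With 9 gone, the remaining components are: {4}; {1, 2, 3, 5, 6, 7, 8}.
That is 2 components.

2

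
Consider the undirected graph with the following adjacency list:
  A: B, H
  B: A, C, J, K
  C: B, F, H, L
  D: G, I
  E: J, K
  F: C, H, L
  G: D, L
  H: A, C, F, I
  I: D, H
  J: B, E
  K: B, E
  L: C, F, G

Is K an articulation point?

Deleting K leaves 1 component (was 1) (its neighbors B, E remain connected to each other), so K is not a cut vertex.

No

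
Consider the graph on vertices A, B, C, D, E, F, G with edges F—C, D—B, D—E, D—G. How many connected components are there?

A is isolated — a component by itself.
Starting from C we can reach C, F. That is one component of size 2.
Starting from B we can reach B, D, E, G. That is one component of size 4.
Total: 3 components.

3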